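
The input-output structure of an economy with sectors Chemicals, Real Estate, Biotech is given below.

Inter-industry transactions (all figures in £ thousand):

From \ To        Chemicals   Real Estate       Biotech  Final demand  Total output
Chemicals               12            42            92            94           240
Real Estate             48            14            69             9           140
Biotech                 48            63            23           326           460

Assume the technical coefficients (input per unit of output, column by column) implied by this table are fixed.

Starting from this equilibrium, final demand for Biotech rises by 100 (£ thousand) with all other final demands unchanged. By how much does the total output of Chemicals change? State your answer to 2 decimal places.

Δx_1 = 35.82

Technical coefficients a_ij = z_ij / X_j:
  a_11 = 12/240 = 0.05, a_21 = 48/240 = 0.20, a_31 = 48/240 = 0.20
  a_12 = 42/140 = 0.30, a_22 = 14/140 = 0.10, a_32 = 63/140 = 0.45
  a_13 = 92/460 = 0.20, a_23 = 69/460 = 0.15, a_33 = 23/460 = 0.05
I − A =
  [   0.95    -0.30    -0.20]
  [  -0.20     0.90    -0.15]
  [  -0.20    -0.45     0.95]
Cofactors of I−A, C_ij = (−1)^(i+j)·(minor ij) (rows/columns in the sector order above):
  C_11 = (0.90)(0.95) − (-0.15)(-0.45) = 0.7875
  C_12 = −[(-0.20)(0.95) − (-0.15)(-0.20)] = 0.2200
  C_13 = (-0.20)(-0.45) − (0.90)(-0.20) = 0.2700
  C_21 = −[(-0.30)(0.95) − (-0.20)(-0.45)] = 0.3750
  C_22 = (0.95)(0.95) − (-0.20)(-0.20) = 0.8625
  C_23 = −[(0.95)(-0.45) − (-0.30)(-0.20)] = 0.4875
  C_31 = (-0.30)(-0.15) − (-0.20)(0.90) = 0.2250
  C_32 = −[(0.95)(-0.15) − (-0.20)(-0.20)] = 0.1825
  C_33 = (0.95)(0.90) − (-0.30)(-0.20) = 0.7950
det(I−A) = Σ_j (I−A)_1j·C_1j = (0.95)(0.7875) + (-0.30)(0.2200) + (-0.20)(0.2700) = 0.628125
adj(I−A) = Cᵀ =
  [ 0.7875   0.3750   0.2250]
  [ 0.2200   0.8625   0.1825]
  [ 0.2700   0.4875   0.7950]
(I − A)⁻¹ = adj(I−A) / det(I−A) ≈
  [   1.2537     0.5970     0.3582]
  [   0.3502     1.3731     0.2905]
  [   0.4299     0.7761     1.2657]
Δx = (I − A)⁻¹ Δd with Δd having +100 in the Biotech component and 0 elsewhere.
So Δx_1 = L_13 · (+100), where L_13 = adj(I−A)_13 / det(I−A) = 0.2250 / 0.628125.
Δx_1 = 0.2250 × (+100) / 0.628125 = 22.50 / 0.628125 ≈ 35.82.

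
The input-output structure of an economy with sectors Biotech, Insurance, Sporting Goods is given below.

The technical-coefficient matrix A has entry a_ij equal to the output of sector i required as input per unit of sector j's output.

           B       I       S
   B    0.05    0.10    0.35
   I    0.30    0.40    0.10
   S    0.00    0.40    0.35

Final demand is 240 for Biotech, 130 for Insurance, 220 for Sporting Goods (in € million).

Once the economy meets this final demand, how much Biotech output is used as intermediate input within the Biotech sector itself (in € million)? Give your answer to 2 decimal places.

z_BB = 29.35

I − A =
  [   0.95    -0.10    -0.35]
  [  -0.30     0.60    -0.10]
  [   0.00    -0.40     0.65]
Cofactors of I−A, C_ij = (−1)^(i+j)·(minor ij) (rows/columns in the sector order above):
  C_11 = (0.60)(0.65) − (-0.10)(-0.40) = 0.3500
  C_12 = −[(-0.30)(0.65) − (-0.10)(0.00)] = 0.1950
  C_13 = (-0.30)(-0.40) − (0.60)(0.00) = 0.1200
  C_21 = −[(-0.10)(0.65) − (-0.35)(-0.40)] = 0.2050
  C_22 = (0.95)(0.65) − (-0.35)(0.00) = 0.6175
  C_23 = −[(0.95)(-0.40) − (-0.10)(0.00)] = 0.3800
  C_31 = (-0.10)(-0.10) − (-0.35)(0.60) = 0.2200
  C_32 = −[(0.95)(-0.10) − (-0.35)(-0.30)] = 0.2000
  C_33 = (0.95)(0.60) − (-0.10)(-0.30) = 0.5400
det(I−A) = Σ_j (I−A)_1j·C_1j = (0.95)(0.3500) + (-0.10)(0.1950) + (-0.35)(0.1200) = 0.2710
adj(I−A) = Cᵀ =
  [ 0.3500   0.2050   0.2200]
  [ 0.1950   0.6175   0.2000]
  [ 0.1200   0.3800   0.5400]
(I − A)⁻¹ = adj(I−A) / det(I−A) ≈
  [   1.2915     0.7565     0.8118]
  [   0.7196     2.2786     0.7380]
  [   0.4428     1.4022     1.9926]
First solve x = (I − A)⁻¹ d = adj(I−A)·d / det(I−A); in particular x_B = (0.3500·240 + 0.2050·130 + 0.2200·220) / 0.2710 = 159.05 / 0.2710 ≈ 586.9004.
Intermediate flow from B to B: z_BB = a_BB · x_B = 0.05 × 159.05 / 0.2710 = 7.9525 / 0.2710 ≈ 29.35.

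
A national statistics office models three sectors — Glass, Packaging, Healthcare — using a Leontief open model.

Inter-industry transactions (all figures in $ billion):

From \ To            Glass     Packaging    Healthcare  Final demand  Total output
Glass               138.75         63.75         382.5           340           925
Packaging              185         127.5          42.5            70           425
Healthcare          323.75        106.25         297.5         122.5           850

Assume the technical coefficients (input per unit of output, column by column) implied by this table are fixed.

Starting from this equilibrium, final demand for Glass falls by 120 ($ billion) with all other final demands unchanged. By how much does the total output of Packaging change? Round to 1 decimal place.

Δx_P = -80.0

Technical coefficients a_ij = z_ij / X_j:
  a_GG = 138.75/925 = 0.15, a_PG = 185/925 = 0.20, a_HG = 323.75/925 = 0.35
  a_GP = 63.75/425 = 0.15, a_PP = 127.5/425 = 0.30, a_HP = 106.25/425 = 0.25
  a_GH = 382.5/850 = 0.45, a_PH = 42.5/850 = 0.05, a_HH = 297.5/850 = 0.35
I − A =
  [   0.85    -0.15    -0.45]
  [  -0.20     0.70    -0.05]
  [  -0.35    -0.25     0.65]
Cofactors of I−A, C_ij = (−1)^(i+j)·(minor ij) (rows/columns in the sector order above):
  C_11 = (0.70)(0.65) − (-0.05)(-0.25) = 0.4425
  C_12 = −[(-0.20)(0.65) − (-0.05)(-0.35)] = 0.1475
  C_13 = (-0.20)(-0.25) − (0.70)(-0.35) = 0.2950
  C_21 = −[(-0.15)(0.65) − (-0.45)(-0.25)] = 0.2100
  C_22 = (0.85)(0.65) − (-0.45)(-0.35) = 0.3950
  C_23 = −[(0.85)(-0.25) − (-0.15)(-0.35)] = 0.2650
  C_31 = (-0.15)(-0.05) − (-0.45)(0.70) = 0.3225
  C_32 = −[(0.85)(-0.05) − (-0.45)(-0.20)] = 0.1325
  C_33 = (0.85)(0.70) − (-0.15)(-0.20) = 0.5650
det(I−A) = Σ_j (I−A)_1j·C_1j = (0.85)(0.4425) + (-0.15)(0.1475) + (-0.45)(0.2950) = 0.22125
adj(I−A) = Cᵀ =
  [ 0.4425   0.2100   0.3225]
  [ 0.1475   0.3950   0.1325]
  [ 0.2950   0.2650   0.5650]
(I − A)⁻¹ = adj(I−A) / det(I−A) ≈
  [   2.0000     0.9492     1.4576]
  [   0.6667     1.7853     0.5989]
  [   1.3333     1.1977     2.5537]
Δx = (I − A)⁻¹ Δd with Δd having -120 in the Glass component and 0 elsewhere.
So Δx_P = L_PG · (-120), where L_PG = adj(I−A)_PG / det(I−A) = 0.1475 / 0.22125.
Δx_P = 0.1475 × (-120) / 0.22125 = -17.70 / 0.22125 = -80.0.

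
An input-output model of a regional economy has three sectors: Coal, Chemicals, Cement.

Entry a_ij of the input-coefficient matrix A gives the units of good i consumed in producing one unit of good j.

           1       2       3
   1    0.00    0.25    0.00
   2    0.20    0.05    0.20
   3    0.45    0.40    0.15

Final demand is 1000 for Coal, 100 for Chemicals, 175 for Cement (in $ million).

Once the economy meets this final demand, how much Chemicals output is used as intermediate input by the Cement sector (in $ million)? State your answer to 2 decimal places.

I − A =
  [   1.00    -0.25     0.00]
  [  -0.20     0.95    -0.20]
  [  -0.45    -0.40     0.85]
Cofactors of I−A, C_ij = (−1)^(i+j)·(minor ij) (rows/columns in the sector order above):
  C_11 = (0.95)(0.85) − (-0.20)(-0.40) = 0.7275
  C_12 = −[(-0.20)(0.85) − (-0.20)(-0.45)] = 0.2600
  C_13 = (-0.20)(-0.40) − (0.95)(-0.45) = 0.5075
  C_21 = −[(-0.25)(0.85) − (0.00)(-0.40)] = 0.2125
  C_22 = (1.00)(0.85) − (0.00)(-0.45) = 0.8500
  C_23 = −[(1.00)(-0.40) − (-0.25)(-0.45)] = 0.5125
  C_31 = (-0.25)(-0.20) − (0.00)(0.95) = 0.0500
  C_32 = −[(1.00)(-0.20) − (0.00)(-0.20)] = 0.2000
  C_33 = (1.00)(0.95) − (-0.25)(-0.20) = 0.9000
det(I−A) = Σ_j (I−A)_1j·C_1j = (1.00)(0.7275) + (-0.25)(0.2600) + (0.00)(0.5075) = 0.6625
adj(I−A) = Cᵀ =
  [ 0.7275   0.2125   0.0500]
  [ 0.2600   0.8500   0.2000]
  [ 0.5075   0.5125   0.9000]
(I − A)⁻¹ = adj(I−A) / det(I−A) ≈
  [   1.0981     0.3208     0.0755]
  [   0.3925     1.2830     0.3019]
  [   0.7660     0.7736     1.3585]
First solve x = (I − A)⁻¹ d = adj(I−A)·d / det(I−A); in particular x_3 = (0.5075·1000 + 0.5125·100 + 0.9000·175) / 0.6625 = 716.25 / 0.6625 ≈ 1081.1321.
Intermediate flow from 2 to 3: z_23 = a_23 · x_3 = 0.20 × 716.25 / 0.6625 = 143.25 / 0.6625 ≈ 216.23.

z_23 = 216.23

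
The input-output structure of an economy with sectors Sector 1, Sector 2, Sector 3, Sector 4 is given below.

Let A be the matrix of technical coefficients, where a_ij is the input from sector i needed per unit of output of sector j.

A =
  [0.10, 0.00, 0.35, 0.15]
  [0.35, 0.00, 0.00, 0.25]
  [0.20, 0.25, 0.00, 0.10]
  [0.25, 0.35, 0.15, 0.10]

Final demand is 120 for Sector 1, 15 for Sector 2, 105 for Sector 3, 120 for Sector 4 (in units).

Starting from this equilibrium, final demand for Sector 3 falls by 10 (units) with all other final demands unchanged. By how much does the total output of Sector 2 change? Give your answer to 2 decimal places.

Δx_2 = -3.19

I − A =
  [   0.90     0.00    -0.35    -0.15]
  [  -0.35     1.00     0.00    -0.25]
  [  -0.20    -0.25     1.00    -0.10]
  [  -0.25    -0.35    -0.15     0.90]
Compute the cofactors C_ij = (−1)^(i+j)·(3×3 minor ij) of I−A; the adjugate is their transpose:
adj(I−A) = Cᵀ =
  [ 0.788125   0.149125   0.306875   0.206875]
  [ 0.379750   0.682750   0.173750   0.272250]
  [ 0.294125   0.235125   0.675375   0.189375]
  [ 0.415625   0.346125   0.265375   0.799375]
det(I−A) = Σ_j (I−A)_1j·C_1j = (0.90)(0.788125) + (0.00)(0.379750) + (-0.35)(0.294125) + (-0.15)(0.415625) = 0.544025
(I − A)⁻¹ = adj(I−A) / det(I−A) ≈
  [   1.4487     0.2741     0.5641     0.3803]
  [   0.6980     1.2550     0.3194     0.5004]
  [   0.5406     0.4322     1.2414     0.3481]
  [   0.7640     0.6362     0.4878     1.4694]
Δx = (I − A)⁻¹ Δd with Δd having -10 in the Sector 3 component and 0 elsewhere.
So Δx_2 = L_23 · (-10), where L_23 = adj(I−A)_23 / det(I−A) = 0.173750 / 0.544025.
Δx_2 = 0.173750 × (-10) / 0.544025 = -1.7375 / 0.544025 ≈ -3.19.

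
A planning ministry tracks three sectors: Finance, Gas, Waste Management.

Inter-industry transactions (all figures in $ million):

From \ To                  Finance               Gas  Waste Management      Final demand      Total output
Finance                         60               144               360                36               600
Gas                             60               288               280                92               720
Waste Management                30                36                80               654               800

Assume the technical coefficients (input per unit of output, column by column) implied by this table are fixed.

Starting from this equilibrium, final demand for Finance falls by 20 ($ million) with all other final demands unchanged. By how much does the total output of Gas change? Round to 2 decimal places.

Technical coefficients a_ij = z_ij / X_j:
  a_11 = 60/600 = 0.10, a_21 = 60/600 = 0.10, a_31 = 30/600 = 0.05
  a_12 = 144/720 = 0.20, a_22 = 288/720 = 0.40, a_32 = 36/720 = 0.05
  a_13 = 360/800 = 0.45, a_23 = 280/800 = 0.35, a_33 = 80/800 = 0.10
I − A =
  [   0.90    -0.20    -0.45]
  [  -0.10     0.60    -0.35]
  [  -0.05    -0.05     0.90]
Cofactors of I−A, C_ij = (−1)^(i+j)·(minor ij) (rows/columns in the sector order above):
  C_11 = (0.60)(0.90) − (-0.35)(-0.05) = 0.5225
  C_12 = −[(-0.10)(0.90) − (-0.35)(-0.05)] = 0.1075
  C_13 = (-0.10)(-0.05) − (0.60)(-0.05) = 0.0350
  C_21 = −[(-0.20)(0.90) − (-0.45)(-0.05)] = 0.2025
  C_22 = (0.90)(0.90) − (-0.45)(-0.05) = 0.7875
  C_23 = −[(0.90)(-0.05) − (-0.20)(-0.05)] = 0.0550
  C_31 = (-0.20)(-0.35) − (-0.45)(0.60) = 0.3400
  C_32 = −[(0.90)(-0.35) − (-0.45)(-0.10)] = 0.3600
  C_33 = (0.90)(0.60) − (-0.20)(-0.10) = 0.5200
det(I−A) = Σ_j (I−A)_1j·C_1j = (0.90)(0.5225) + (-0.20)(0.1075) + (-0.45)(0.0350) = 0.4330
adj(I−A) = Cᵀ =
  [ 0.5225   0.2025   0.3400]
  [ 0.1075   0.7875   0.3600]
  [ 0.0350   0.0550   0.5200]
(I − A)⁻¹ = adj(I−A) / det(I−A) ≈
  [   1.2067     0.4677     0.7852]
  [   0.2483     1.8187     0.8314]
  [   0.0808     0.1270     1.2009]
Δx = (I − A)⁻¹ Δd with Δd having -20 in the Finance component and 0 elsewhere.
So Δx_2 = L_21 · (-20), where L_21 = adj(I−A)_21 / det(I−A) = 0.1075 / 0.4330.
Δx_2 = 0.1075 × (-20) / 0.4330 = -2.15 / 0.4330 ≈ -4.97.

Δx_2 = -4.97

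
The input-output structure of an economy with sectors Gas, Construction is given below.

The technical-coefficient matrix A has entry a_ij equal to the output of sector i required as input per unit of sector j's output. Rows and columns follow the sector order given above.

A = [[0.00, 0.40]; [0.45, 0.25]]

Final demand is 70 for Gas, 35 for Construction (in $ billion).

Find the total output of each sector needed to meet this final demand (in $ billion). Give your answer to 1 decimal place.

x_G = 116.7, x_C = 116.7

I − A =
  [   1.00    -0.40]
  [  -0.45     0.75]
det(I−A) = (1.00)(0.75) − (-0.40)(-0.45) = 0.5700
adj(I−A) = [[0.75, 0.40], [0.45, 1.00]]
(I − A)⁻¹ = adj(I−A) / det(I−A) ≈
  [   1.3158     0.7018]
  [   0.7895     1.7544]
x = (I − A)⁻¹ d = adj(I−A)·d / det(I−A), with det(I−A) = 0.5700:
  x_G = (0.75·70 + 0.40·35) / 0.5700 = 66.50 / 0.5700 ≈ 116.7
  x_C = (0.45·70 + 1.00·35) / 0.5700 = 66.50 / 0.5700 ≈ 116.7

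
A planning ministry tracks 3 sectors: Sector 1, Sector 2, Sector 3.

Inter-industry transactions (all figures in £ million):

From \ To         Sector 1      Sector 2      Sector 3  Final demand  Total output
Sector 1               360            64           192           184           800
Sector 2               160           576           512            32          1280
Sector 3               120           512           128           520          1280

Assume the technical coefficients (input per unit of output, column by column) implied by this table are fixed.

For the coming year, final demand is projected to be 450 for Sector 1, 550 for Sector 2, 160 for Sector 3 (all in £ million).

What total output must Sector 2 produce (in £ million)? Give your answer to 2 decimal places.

x_2 = 2758.24

Technical coefficients a_ij = z_ij / X_j:
  a_11 = 360/800 = 0.45, a_21 = 160/800 = 0.20, a_31 = 120/800 = 0.15
  a_12 = 64/1280 = 0.05, a_22 = 576/1280 = 0.45, a_32 = 512/1280 = 0.40
  a_13 = 192/1280 = 0.15, a_23 = 512/1280 = 0.40, a_33 = 128/1280 = 0.10
I − A =
  [   0.55    -0.05    -0.15]
  [  -0.20     0.55    -0.40]
  [  -0.15    -0.40     0.90]
Cofactors of I−A, C_ij = (−1)^(i+j)·(minor ij) (rows/columns in the sector order above):
  C_11 = (0.55)(0.90) − (-0.40)(-0.40) = 0.3350
  C_12 = −[(-0.20)(0.90) − (-0.40)(-0.15)] = 0.2400
  C_13 = (-0.20)(-0.40) − (0.55)(-0.15) = 0.1625
  C_21 = −[(-0.05)(0.90) − (-0.15)(-0.40)] = 0.1050
  C_22 = (0.55)(0.90) − (-0.15)(-0.15) = 0.4725
  C_23 = −[(0.55)(-0.40) − (-0.05)(-0.15)] = 0.2275
  C_31 = (-0.05)(-0.40) − (-0.15)(0.55) = 0.1025
  C_32 = −[(0.55)(-0.40) − (-0.15)(-0.20)] = 0.2500
  C_33 = (0.55)(0.55) − (-0.05)(-0.20) = 0.2925
det(I−A) = Σ_j (I−A)_1j·C_1j = (0.55)(0.3350) + (-0.05)(0.2400) + (-0.15)(0.1625) = 0.147875
adj(I−A) = Cᵀ =
  [ 0.3350   0.1050   0.1025]
  [ 0.2400   0.4725   0.2500]
  [ 0.1625   0.2275   0.2925]
(I − A)⁻¹ = adj(I−A) / det(I−A) ≈
  [   2.2654     0.7101     0.6932]
  [   1.6230     3.1953     1.6906]
  [   1.0989     1.5385     1.9780]
x = (I − A)⁻¹ d = adj(I−A)·d / det(I−A), with det(I−A) = 0.147875:
  x_1 = (0.3350·450 + 0.1050·550 + 0.1025·160) / 0.147875 = 224.90 / 0.147875 ≈ 1520.88
  x_2 = (0.2400·450 + 0.4725·550 + 0.2500·160) / 0.147875 = 407.875 / 0.147875 ≈ 2758.24
  x_3 = (0.1625·450 + 0.2275·550 + 0.2925·160) / 0.147875 = 245.05 / 0.147875 ≈ 1657.14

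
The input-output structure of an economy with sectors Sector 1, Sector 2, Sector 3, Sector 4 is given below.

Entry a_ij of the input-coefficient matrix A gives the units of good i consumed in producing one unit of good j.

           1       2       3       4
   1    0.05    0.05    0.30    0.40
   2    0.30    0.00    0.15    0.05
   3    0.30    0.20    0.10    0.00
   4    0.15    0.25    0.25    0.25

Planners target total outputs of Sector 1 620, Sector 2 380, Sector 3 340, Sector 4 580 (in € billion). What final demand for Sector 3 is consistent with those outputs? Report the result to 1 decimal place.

d_3 = 44.0

I − A =
  [   0.95    -0.05    -0.30    -0.40]
  [  -0.30     1.00    -0.15    -0.05]
  [  -0.30    -0.20     0.90     0.00]
  [  -0.15    -0.25    -0.25     0.75]
d = (I − A) x:
  d_1 = (+0.95)·620 + (-0.05)·380 + (-0.30)·340 + (-0.40)·580 = 236.0
  d_2 = (-0.30)·620 + (+1.00)·380 + (-0.15)·340 + (-0.05)·580 = 114.0
  d_3 = (-0.30)·620 + (-0.20)·380 + (+0.90)·340 + (+0.00)·580 = 44.0
  d_4 = (-0.15)·620 + (-0.25)·380 + (-0.25)·340 + (+0.75)·580 = 162.0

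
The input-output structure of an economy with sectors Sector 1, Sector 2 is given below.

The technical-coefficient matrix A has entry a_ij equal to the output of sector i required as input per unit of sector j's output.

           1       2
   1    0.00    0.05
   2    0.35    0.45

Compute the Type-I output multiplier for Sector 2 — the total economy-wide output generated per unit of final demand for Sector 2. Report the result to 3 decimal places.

I − A =
  [   1.00    -0.05]
  [  -0.35     0.55]
det(I−A) = (1.00)(0.55) − (-0.05)(-0.35) = 0.5325
adj(I−A) = [[0.55, 0.05], [0.35, 1.00]]
(I − A)⁻¹ = adj(I−A) / det(I−A) ≈
  [   1.0329     0.0939]
  [   0.6573     1.8779]
The output multiplier for sector j is the column-j sum of the Leontief inverse (I − A)⁻¹ = adj(I−A) / det(I−A).
Column 2 of adj(I−A): (0.05, 1.00); det(I−A) = 0.5325.
m_2 = (0.05 + 1.00) / 0.5325 = 1.05 / 0.5325 ≈ 1.972.

m_2 = 1.972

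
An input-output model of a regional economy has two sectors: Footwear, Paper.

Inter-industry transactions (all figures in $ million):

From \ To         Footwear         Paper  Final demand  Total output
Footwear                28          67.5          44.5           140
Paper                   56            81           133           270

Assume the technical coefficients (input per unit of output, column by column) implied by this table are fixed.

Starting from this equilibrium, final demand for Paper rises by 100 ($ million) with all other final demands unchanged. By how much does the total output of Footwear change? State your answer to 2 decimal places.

Δx_F = 54.35

Technical coefficients a_ij = z_ij / X_j:
  a_FF = 28/140 = 0.20, a_PF = 56/140 = 0.40
  a_FP = 67.5/270 = 0.25, a_PP = 81/270 = 0.30
I − A =
  [   0.80    -0.25]
  [  -0.40     0.70]
det(I−A) = (0.80)(0.70) − (-0.25)(-0.40) = 0.4600
adj(I−A) = [[0.70, 0.25], [0.40, 0.80]]
(I − A)⁻¹ = adj(I−A) / det(I−A) ≈
  [   1.5217     0.5435]
  [   0.8696     1.7391]
Δx = (I − A)⁻¹ Δd with Δd having +100 in the Paper component and 0 elsewhere.
So Δx_F = L_FP · (+100), where L_FP = adj(I−A)_FP / det(I−A) = 0.25 / 0.4600.
Δx_F = 0.25 × (+100) / 0.4600 = 25.00 / 0.4600 ≈ 54.35.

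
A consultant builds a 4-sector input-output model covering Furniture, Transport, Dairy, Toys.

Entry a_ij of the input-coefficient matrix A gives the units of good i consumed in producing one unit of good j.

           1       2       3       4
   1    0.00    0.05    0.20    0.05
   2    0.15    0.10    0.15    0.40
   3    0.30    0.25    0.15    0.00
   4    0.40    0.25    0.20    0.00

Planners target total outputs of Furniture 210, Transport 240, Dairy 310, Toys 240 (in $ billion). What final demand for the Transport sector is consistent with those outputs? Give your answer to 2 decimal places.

d_2 = 42.00

I − A =
  [   1.00    -0.05    -0.20    -0.05]
  [  -0.15     0.90    -0.15    -0.40]
  [  -0.30    -0.25     0.85     0.00]
  [  -0.40    -0.25    -0.20     1.00]
d = (I − A) x:
  d_1 = (+1.00)·210 + (-0.05)·240 + (-0.20)·310 + (-0.05)·240 = 124.00
  d_2 = (-0.15)·210 + (+0.90)·240 + (-0.15)·310 + (-0.40)·240 = 42.00
  d_3 = (-0.30)·210 + (-0.25)·240 + (+0.85)·310 + (+0.00)·240 = 140.50
  d_4 = (-0.40)·210 + (-0.25)·240 + (-0.20)·310 + (+1.00)·240 = 34.00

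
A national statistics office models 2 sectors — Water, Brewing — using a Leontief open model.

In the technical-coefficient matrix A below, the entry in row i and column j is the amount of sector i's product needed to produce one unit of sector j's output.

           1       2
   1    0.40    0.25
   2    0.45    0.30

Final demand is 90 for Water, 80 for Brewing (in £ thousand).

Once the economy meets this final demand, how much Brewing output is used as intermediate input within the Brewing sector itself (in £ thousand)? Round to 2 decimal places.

z_22 = 86.34

I − A =
  [   0.60    -0.25]
  [  -0.45     0.70]
det(I−A) = (0.60)(0.70) − (-0.25)(-0.45) = 0.3075
adj(I−A) = [[0.70, 0.25], [0.45, 0.60]]
(I − A)⁻¹ = adj(I−A) / det(I−A) ≈
  [   2.2764     0.8130]
  [   1.4634     1.9512]
First solve x = (I − A)⁻¹ d = adj(I−A)·d / det(I−A); in particular x_2 = (0.45·90 + 0.60·80) / 0.3075 = 88.50 / 0.3075 ≈ 287.8049.
Intermediate flow from 2 to 2: z_22 = a_22 · x_2 = 0.30 × 88.50 / 0.3075 = 26.55 / 0.3075 ≈ 86.34.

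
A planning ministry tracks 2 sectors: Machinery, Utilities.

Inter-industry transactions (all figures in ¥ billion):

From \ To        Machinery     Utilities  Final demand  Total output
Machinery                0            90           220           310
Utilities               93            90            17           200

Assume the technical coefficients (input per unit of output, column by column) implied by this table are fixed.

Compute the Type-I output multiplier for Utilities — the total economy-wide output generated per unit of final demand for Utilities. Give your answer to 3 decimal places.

m_2 = 3.494

Technical coefficients a_ij = z_ij / X_j:
  a_11 = 0/310 = 0.00, a_21 = 93/310 = 0.30
  a_12 = 90/200 = 0.45, a_22 = 90/200 = 0.45
I − A =
  [   1.00    -0.45]
  [  -0.30     0.55]
det(I−A) = (1.00)(0.55) − (-0.45)(-0.30) = 0.4150
adj(I−A) = [[0.55, 0.45], [0.30, 1.00]]
(I − A)⁻¹ = adj(I−A) / det(I−A) ≈
  [   1.3253     1.0843]
  [   0.7229     2.4096]
The output multiplier for sector j is the column-j sum of the Leontief inverse (I − A)⁻¹ = adj(I−A) / det(I−A).
Column 2 of adj(I−A): (0.45, 1.00); det(I−A) = 0.4150.
m_2 = (0.45 + 1.00) / 0.4150 = 1.45 / 0.4150 ≈ 3.494.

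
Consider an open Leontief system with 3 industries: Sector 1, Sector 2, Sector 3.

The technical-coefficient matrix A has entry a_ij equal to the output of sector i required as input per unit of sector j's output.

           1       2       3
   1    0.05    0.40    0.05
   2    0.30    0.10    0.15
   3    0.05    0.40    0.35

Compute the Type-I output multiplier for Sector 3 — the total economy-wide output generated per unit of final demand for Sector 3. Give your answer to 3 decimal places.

m_3 = 2.436

I − A =
  [   0.95    -0.40    -0.05]
  [  -0.30     0.90    -0.15]
  [  -0.05    -0.40     0.65]
Cofactors of I−A, C_ij = (−1)^(i+j)·(minor ij) (rows/columns in the sector order above):
  C_11 = (0.90)(0.65) − (-0.15)(-0.40) = 0.5250
  C_12 = −[(-0.30)(0.65) − (-0.15)(-0.05)] = 0.2025
  C_13 = (-0.30)(-0.40) − (0.90)(-0.05) = 0.1650
  C_21 = −[(-0.40)(0.65) − (-0.05)(-0.40)] = 0.2800
  C_22 = (0.95)(0.65) − (-0.05)(-0.05) = 0.6150
  C_23 = −[(0.95)(-0.40) − (-0.40)(-0.05)] = 0.4000
  C_31 = (-0.40)(-0.15) − (-0.05)(0.90) = 0.1050
  C_32 = −[(0.95)(-0.15) − (-0.05)(-0.30)] = 0.1575
  C_33 = (0.95)(0.90) − (-0.40)(-0.30) = 0.7350
det(I−A) = Σ_j (I−A)_1j·C_1j = (0.95)(0.5250) + (-0.40)(0.2025) + (-0.05)(0.1650) = 0.4095
adj(I−A) = Cᵀ =
  [ 0.5250   0.2800   0.1050]
  [ 0.2025   0.6150   0.1575]
  [ 0.1650   0.4000   0.7350]
(I − A)⁻¹ = adj(I−A) / det(I−A) ≈
  [   1.2821     0.6838     0.2564]
  [   0.4945     1.5018     0.3846]
  [   0.4029     0.9768     1.7949]
The output multiplier for sector j is the column-j sum of the Leontief inverse (I − A)⁻¹ = adj(I−A) / det(I−A).
Column 3 of adj(I−A): (0.1050, 0.1575, 0.7350); det(I−A) = 0.4095.
m_3 = (0.1050 + 0.1575 + 0.7350) / 0.4095 = 0.9975 / 0.4095 ≈ 2.436.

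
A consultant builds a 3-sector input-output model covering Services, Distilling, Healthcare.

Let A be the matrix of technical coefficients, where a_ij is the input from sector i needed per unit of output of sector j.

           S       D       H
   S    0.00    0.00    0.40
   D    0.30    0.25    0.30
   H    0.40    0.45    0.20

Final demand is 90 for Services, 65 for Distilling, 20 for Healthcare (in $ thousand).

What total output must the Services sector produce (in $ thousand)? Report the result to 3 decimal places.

x_S = 204.639

I − A =
  [   1.00     0.00    -0.40]
  [  -0.30     0.75    -0.30]
  [  -0.40    -0.45     0.80]
Cofactors of I−A, C_ij = (−1)^(i+j)·(minor ij) (rows/columns in the sector order above):
  C_11 = (0.75)(0.80) − (-0.30)(-0.45) = 0.4650
  C_12 = −[(-0.30)(0.80) − (-0.30)(-0.40)] = 0.3600
  C_13 = (-0.30)(-0.45) − (0.75)(-0.40) = 0.4350
  C_21 = −[(0.00)(0.80) − (-0.40)(-0.45)] = 0.1800
  C_22 = (1.00)(0.80) − (-0.40)(-0.40) = 0.6400
  C_23 = −[(1.00)(-0.45) − (0.00)(-0.40)] = 0.4500
  C_31 = (0.00)(-0.30) − (-0.40)(0.75) = 0.3000
  C_32 = −[(1.00)(-0.30) − (-0.40)(-0.30)] = 0.4200
  C_33 = (1.00)(0.75) − (0.00)(-0.30) = 0.7500
det(I−A) = Σ_j (I−A)_1j·C_1j = (1.00)(0.4650) + (0.00)(0.3600) + (-0.40)(0.4350) = 0.2910
adj(I−A) = Cᵀ =
  [ 0.4650   0.1800   0.3000]
  [ 0.3600   0.6400   0.4200]
  [ 0.4350   0.4500   0.7500]
(I − A)⁻¹ = adj(I−A) / det(I−A) ≈
  [   1.5979     0.6186     1.0309]
  [   1.2371     2.1993     1.4433]
  [   1.4948     1.5464     2.5773]
x = (I − A)⁻¹ d = adj(I−A)·d / det(I−A), with det(I−A) = 0.2910:
  x_S = (0.4650·90 + 0.1800·65 + 0.3000·20) / 0.2910 = 59.55 / 0.2910 ≈ 204.639
  x_D = (0.3600·90 + 0.6400·65 + 0.4200·20) / 0.2910 = 82.40 / 0.2910 ≈ 283.162
  x_H = (0.4350·90 + 0.4500·65 + 0.7500·20) / 0.2910 = 83.40 / 0.2910 ≈ 286.598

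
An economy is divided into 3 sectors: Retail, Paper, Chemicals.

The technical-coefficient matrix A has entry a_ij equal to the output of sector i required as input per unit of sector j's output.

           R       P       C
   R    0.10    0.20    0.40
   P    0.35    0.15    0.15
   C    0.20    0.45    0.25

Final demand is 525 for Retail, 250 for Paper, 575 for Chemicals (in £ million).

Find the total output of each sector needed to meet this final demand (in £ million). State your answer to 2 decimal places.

I − A =
  [   0.90    -0.20    -0.40]
  [  -0.35     0.85    -0.15]
  [  -0.20    -0.45     0.75]
Cofactors of I−A, C_ij = (−1)^(i+j)·(minor ij) (rows/columns in the sector order above):
  C_11 = (0.85)(0.75) − (-0.15)(-0.45) = 0.5700
  C_12 = −[(-0.35)(0.75) − (-0.15)(-0.20)] = 0.2925
  C_13 = (-0.35)(-0.45) − (0.85)(-0.20) = 0.3275
  C_21 = −[(-0.20)(0.75) − (-0.40)(-0.45)] = 0.3300
  C_22 = (0.90)(0.75) − (-0.40)(-0.20) = 0.5950
  C_23 = −[(0.90)(-0.45) − (-0.20)(-0.20)] = 0.4450
  C_31 = (-0.20)(-0.15) − (-0.40)(0.85) = 0.3700
  C_32 = −[(0.90)(-0.15) − (-0.40)(-0.35)] = 0.2750
  C_33 = (0.90)(0.85) − (-0.20)(-0.35) = 0.6950
det(I−A) = Σ_j (I−A)_1j·C_1j = (0.90)(0.5700) + (-0.20)(0.2925) + (-0.40)(0.3275) = 0.3235
adj(I−A) = Cᵀ =
  [ 0.5700   0.3300   0.3700]
  [ 0.2925   0.5950   0.2750]
  [ 0.3275   0.4450   0.6950]
(I − A)⁻¹ = adj(I−A) / det(I−A) ≈
  [   1.7620     1.0201     1.1437]
  [   0.9042     1.8393     0.8501]
  [   1.0124     1.3756     2.1484]
x = (I − A)⁻¹ d = adj(I−A)·d / det(I−A), with det(I−A) = 0.3235:
  x_R = (0.5700·525 + 0.3300·250 + 0.3700·575) / 0.3235 = 594.50 / 0.3235 ≈ 1837.71
  x_P = (0.2925·525 + 0.5950·250 + 0.2750·575) / 0.3235 = 460.4375 / 0.3235 ≈ 1423.30
  x_C = (0.3275·525 + 0.4450·250 + 0.6950·575) / 0.3235 = 682.8125 / 0.3235 ≈ 2110.70

x_R = 1837.71, x_P = 1423.30, x_C = 2110.70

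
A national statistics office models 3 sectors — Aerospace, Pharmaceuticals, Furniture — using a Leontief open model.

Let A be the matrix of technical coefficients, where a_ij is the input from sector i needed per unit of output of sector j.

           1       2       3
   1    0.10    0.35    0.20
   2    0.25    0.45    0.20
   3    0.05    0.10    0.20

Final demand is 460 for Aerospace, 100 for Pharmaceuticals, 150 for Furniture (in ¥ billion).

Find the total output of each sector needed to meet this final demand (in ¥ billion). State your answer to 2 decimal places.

I − A =
  [   0.90    -0.35    -0.20]
  [  -0.25     0.55    -0.20]
  [  -0.05    -0.10     0.80]
Cofactors of I−A, C_ij = (−1)^(i+j)·(minor ij) (rows/columns in the sector order above):
  C_11 = (0.55)(0.80) − (-0.20)(-0.10) = 0.4200
  C_12 = −[(-0.25)(0.80) − (-0.20)(-0.05)] = 0.2100
  C_13 = (-0.25)(-0.10) − (0.55)(-0.05) = 0.0525
  C_21 = −[(-0.35)(0.80) − (-0.20)(-0.10)] = 0.3000
  C_22 = (0.90)(0.80) − (-0.20)(-0.05) = 0.7100
  C_23 = −[(0.90)(-0.10) − (-0.35)(-0.05)] = 0.1075
  C_31 = (-0.35)(-0.20) − (-0.20)(0.55) = 0.1800
  C_32 = −[(0.90)(-0.20) − (-0.20)(-0.25)] = 0.2300
  C_33 = (0.90)(0.55) − (-0.35)(-0.25) = 0.4075
det(I−A) = Σ_j (I−A)_1j·C_1j = (0.90)(0.4200) + (-0.35)(0.2100) + (-0.20)(0.0525) = 0.2940
adj(I−A) = Cᵀ =
  [ 0.4200   0.3000   0.1800]
  [ 0.2100   0.7100   0.2300]
  [ 0.0525   0.1075   0.4075]
(I − A)⁻¹ = adj(I−A) / det(I−A) ≈
  [   1.4286     1.0204     0.6122]
  [   0.7143     2.4150     0.7823]
  [   0.1786     0.3656     1.3861]
x = (I − A)⁻¹ d = adj(I−A)·d / det(I−A), with det(I−A) = 0.2940:
  x_1 = (0.4200·460 + 0.3000·100 + 0.1800·150) / 0.2940 = 250.20 / 0.2940 ≈ 851.02
  x_2 = (0.2100·460 + 0.7100·100 + 0.2300·150) / 0.2940 = 202.10 / 0.2940 ≈ 687.41
  x_3 = (0.0525·460 + 0.1075·100 + 0.4075·150) / 0.2940 = 96.025 / 0.2940 ≈ 326.62

x_1 = 851.02, x_2 = 687.41, x_3 = 326.62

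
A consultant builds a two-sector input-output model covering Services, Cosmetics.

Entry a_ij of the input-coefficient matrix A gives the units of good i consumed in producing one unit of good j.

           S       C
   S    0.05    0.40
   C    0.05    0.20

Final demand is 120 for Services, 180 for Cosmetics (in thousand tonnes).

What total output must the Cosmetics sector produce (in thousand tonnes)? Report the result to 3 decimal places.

I − A =
  [   0.95    -0.40]
  [  -0.05     0.80]
det(I−A) = (0.95)(0.80) − (-0.40)(-0.05) = 0.7400
adj(I−A) = [[0.80, 0.40], [0.05, 0.95]]
(I − A)⁻¹ = adj(I−A) / det(I−A) ≈
  [   1.0811     0.5405]
  [   0.0676     1.2838]
x = (I − A)⁻¹ d = adj(I−A)·d / det(I−A), with det(I−A) = 0.7400:
  x_S = (0.80·120 + 0.40·180) / 0.7400 = 168.00 / 0.7400 ≈ 227.027
  x_C = (0.05·120 + 0.95·180) / 0.7400 = 177.00 / 0.7400 ≈ 239.189

x_C = 239.189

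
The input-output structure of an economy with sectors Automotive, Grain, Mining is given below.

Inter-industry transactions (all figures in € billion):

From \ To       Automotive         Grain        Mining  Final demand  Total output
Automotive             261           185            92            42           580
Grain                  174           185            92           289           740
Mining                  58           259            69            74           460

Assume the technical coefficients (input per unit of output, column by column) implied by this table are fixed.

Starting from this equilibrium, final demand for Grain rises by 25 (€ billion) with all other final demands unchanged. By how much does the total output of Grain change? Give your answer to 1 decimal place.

Δx_G = 53.9

Technical coefficients a_ij = z_ij / X_j:
  a_AA = 261/580 = 0.45, a_GA = 174/580 = 0.30, a_MA = 58/580 = 0.10
  a_AG = 185/740 = 0.25, a_GG = 185/740 = 0.25, a_MG = 259/740 = 0.35
  a_AM = 92/460 = 0.20, a_GM = 92/460 = 0.20, a_MM = 69/460 = 0.15
I − A =
  [   0.55    -0.25    -0.20]
  [  -0.30     0.75    -0.20]
  [  -0.10    -0.35     0.85]
Cofactors of I−A, C_ij = (−1)^(i+j)·(minor ij) (rows/columns in the sector order above):
  C_11 = (0.75)(0.85) − (-0.20)(-0.35) = 0.5675
  C_12 = −[(-0.30)(0.85) − (-0.20)(-0.10)] = 0.2750
  C_13 = (-0.30)(-0.35) − (0.75)(-0.10) = 0.1800
  C_21 = −[(-0.25)(0.85) − (-0.20)(-0.35)] = 0.2825
  C_22 = (0.55)(0.85) − (-0.20)(-0.10) = 0.4475
  C_23 = −[(0.55)(-0.35) − (-0.25)(-0.10)] = 0.2175
  C_31 = (-0.25)(-0.20) − (-0.20)(0.75) = 0.2000
  C_32 = −[(0.55)(-0.20) − (-0.20)(-0.30)] = 0.1700
  C_33 = (0.55)(0.75) − (-0.25)(-0.30) = 0.3375
det(I−A) = Σ_j (I−A)_1j·C_1j = (0.55)(0.5675) + (-0.25)(0.2750) + (-0.20)(0.1800) = 0.207375
adj(I−A) = Cᵀ =
  [ 0.5675   0.2825   0.2000]
  [ 0.2750   0.4475   0.1700]
  [ 0.1800   0.2175   0.3375]
(I − A)⁻¹ = adj(I−A) / det(I−A) ≈
  [   2.7366     1.3623     0.9644]
  [   1.3261     2.1579     0.8198]
  [   0.8680     1.0488     1.6275]
Δx = (I − A)⁻¹ Δd with Δd having +25 in the Grain component and 0 elsewhere.
So Δx_G = L_GG · (+25), where L_GG = adj(I−A)_GG / det(I−A) = 0.4475 / 0.207375.
Δx_G = 0.4475 × (+25) / 0.207375 = 11.1875 / 0.207375 ≈ 53.9.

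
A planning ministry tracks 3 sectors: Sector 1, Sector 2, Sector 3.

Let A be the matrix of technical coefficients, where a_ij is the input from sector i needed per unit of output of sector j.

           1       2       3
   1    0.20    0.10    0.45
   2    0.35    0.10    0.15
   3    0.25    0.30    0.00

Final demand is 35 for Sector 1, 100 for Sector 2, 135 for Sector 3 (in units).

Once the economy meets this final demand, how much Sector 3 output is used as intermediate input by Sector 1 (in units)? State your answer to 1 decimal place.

z_31 = 55.4

I − A =
  [   0.80    -0.10    -0.45]
  [  -0.35     0.90    -0.15]
  [  -0.25    -0.30     1.00]
Cofactors of I−A, C_ij = (−1)^(i+j)·(minor ij) (rows/columns in the sector order above):
  C_11 = (0.90)(1.00) − (-0.15)(-0.30) = 0.8550
  C_12 = −[(-0.35)(1.00) − (-0.15)(-0.25)] = 0.3875
  C_13 = (-0.35)(-0.30) − (0.90)(-0.25) = 0.3300
  C_21 = −[(-0.10)(1.00) − (-0.45)(-0.30)] = 0.2350
  C_22 = (0.80)(1.00) − (-0.45)(-0.25) = 0.6875
  C_23 = −[(0.80)(-0.30) − (-0.10)(-0.25)] = 0.2650
  C_31 = (-0.10)(-0.15) − (-0.45)(0.90) = 0.4200
  C_32 = −[(0.80)(-0.15) − (-0.45)(-0.35)] = 0.2775
  C_33 = (0.80)(0.90) − (-0.10)(-0.35) = 0.6850
det(I−A) = Σ_j (I−A)_1j·C_1j = (0.80)(0.8550) + (-0.10)(0.3875) + (-0.45)(0.3300) = 0.49675
adj(I−A) = Cᵀ =
  [ 0.8550   0.2350   0.4200]
  [ 0.3875   0.6875   0.2775]
  [ 0.3300   0.2650   0.6850]
(I − A)⁻¹ = adj(I−A) / det(I−A) ≈
  [   1.7212     0.4731     0.8455]
  [   0.7801     1.3840     0.5586]
  [   0.6643     0.5335     1.3790]
First solve x = (I − A)⁻¹ d = adj(I−A)·d / det(I−A); in particular x_1 = (0.8550·35 + 0.2350·100 + 0.4200·135) / 0.49675 = 110.125 / 0.49675 ≈ 221.691.
Intermediate flow from 3 to 1: z_31 = a_31 · x_1 = 0.25 × 110.125 / 0.49675 = 27.53125 / 0.49675 ≈ 55.4.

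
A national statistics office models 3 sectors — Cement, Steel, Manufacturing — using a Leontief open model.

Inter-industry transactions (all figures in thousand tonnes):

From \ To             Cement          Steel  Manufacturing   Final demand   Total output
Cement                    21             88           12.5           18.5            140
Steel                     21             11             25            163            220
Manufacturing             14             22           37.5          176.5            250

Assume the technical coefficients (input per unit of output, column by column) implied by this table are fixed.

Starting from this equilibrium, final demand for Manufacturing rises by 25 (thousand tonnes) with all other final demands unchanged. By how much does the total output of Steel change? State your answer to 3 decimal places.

Δx_S = 3.746

Technical coefficients a_ij = z_ij / X_j:
  a_CC = 21/140 = 0.15, a_SC = 21/140 = 0.15, a_MC = 14/140 = 0.10
  a_CS = 88/220 = 0.40, a_SS = 11/220 = 0.05, a_MS = 22/220 = 0.10
  a_CM = 12.5/250 = 0.05, a_SM = 25/250 = 0.10, a_MM = 37.5/250 = 0.15
I − A =
  [   0.85    -0.40    -0.05]
  [  -0.15     0.95    -0.10]
  [  -0.10    -0.10     0.85]
Cofactors of I−A, C_ij = (−1)^(i+j)·(minor ij) (rows/columns in the sector order above):
  C_11 = (0.95)(0.85) − (-0.10)(-0.10) = 0.7975
  C_12 = −[(-0.15)(0.85) − (-0.10)(-0.10)] = 0.1375
  C_13 = (-0.15)(-0.10) − (0.95)(-0.10) = 0.1100
  C_21 = −[(-0.40)(0.85) − (-0.05)(-0.10)] = 0.3450
  C_22 = (0.85)(0.85) − (-0.05)(-0.10) = 0.7175
  C_23 = −[(0.85)(-0.10) − (-0.40)(-0.10)] = 0.1250
  C_31 = (-0.40)(-0.10) − (-0.05)(0.95) = 0.0875
  C_32 = −[(0.85)(-0.10) − (-0.05)(-0.15)] = 0.0925
  C_33 = (0.85)(0.95) − (-0.40)(-0.15) = 0.7475
det(I−A) = Σ_j (I−A)_1j·C_1j = (0.85)(0.7975) + (-0.40)(0.1375) + (-0.05)(0.1100) = 0.617375
adj(I−A) = Cᵀ =
  [ 0.7975   0.3450   0.0875]
  [ 0.1375   0.7175   0.0925]
  [ 0.1100   0.1250   0.7475]
(I − A)⁻¹ = adj(I−A) / det(I−A) ≈
  [   1.2918     0.5588     0.1417]
  [   0.2227     1.1622     0.1498]
  [   0.1782     0.2025     1.2108]
Δx = (I − A)⁻¹ Δd with Δd having +25 in the Manufacturing component and 0 elsewhere.
So Δx_S = L_SM · (+25), where L_SM = adj(I−A)_SM / det(I−A) = 0.0925 / 0.617375.
Δx_S = 0.0925 × (+25) / 0.617375 = 2.3125 / 0.617375 ≈ 3.746.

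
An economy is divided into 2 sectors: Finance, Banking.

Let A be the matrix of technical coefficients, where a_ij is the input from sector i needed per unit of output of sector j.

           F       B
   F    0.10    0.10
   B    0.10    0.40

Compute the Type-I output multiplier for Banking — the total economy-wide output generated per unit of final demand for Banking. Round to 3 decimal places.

m_B = 1.887

I − A =
  [   0.90    -0.10]
  [  -0.10     0.60]
det(I−A) = (0.90)(0.60) − (-0.10)(-0.10) = 0.5300
adj(I−A) = [[0.60, 0.10], [0.10, 0.90]]
(I − A)⁻¹ = adj(I−A) / det(I−A) ≈
  [   1.1321     0.1887]
  [   0.1887     1.6981]
The output multiplier for sector j is the column-j sum of the Leontief inverse (I − A)⁻¹ = adj(I−A) / det(I−A).
Column B of adj(I−A): (0.10, 0.90); det(I−A) = 0.5300.
m_B = (0.10 + 0.90) / 0.5300 = 1.00 / 0.5300 ≈ 1.887.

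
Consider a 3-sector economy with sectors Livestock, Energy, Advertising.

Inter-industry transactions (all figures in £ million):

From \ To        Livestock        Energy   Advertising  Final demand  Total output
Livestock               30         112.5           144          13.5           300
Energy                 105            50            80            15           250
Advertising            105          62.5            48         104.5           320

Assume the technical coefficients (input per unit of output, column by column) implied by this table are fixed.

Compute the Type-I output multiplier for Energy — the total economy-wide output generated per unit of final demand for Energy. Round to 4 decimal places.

m_2 = 6.8394

Technical coefficients a_ij = z_ij / X_j:
  a_11 = 30/300 = 0.10, a_21 = 105/300 = 0.35, a_31 = 105/300 = 0.35
  a_12 = 112.5/250 = 0.45, a_22 = 50/250 = 0.20, a_32 = 62.5/250 = 0.25
  a_13 = 144/320 = 0.45, a_23 = 80/320 = 0.25, a_33 = 48/320 = 0.15
I − A =
  [   0.90    -0.45    -0.45]
  [  -0.35     0.80    -0.25]
  [  -0.35    -0.25     0.85]
Cofactors of I−A, C_ij = (−1)^(i+j)·(minor ij) (rows/columns in the sector order above):
  C_11 = (0.80)(0.85) − (-0.25)(-0.25) = 0.6175
  C_12 = −[(-0.35)(0.85) − (-0.25)(-0.35)] = 0.3850
  C_13 = (-0.35)(-0.25) − (0.80)(-0.35) = 0.3675
  C_21 = −[(-0.45)(0.85) − (-0.45)(-0.25)] = 0.4950
  C_22 = (0.90)(0.85) − (-0.45)(-0.35) = 0.6075
  C_23 = −[(0.90)(-0.25) − (-0.45)(-0.35)] = 0.3825
  C_31 = (-0.45)(-0.25) − (-0.45)(0.80) = 0.4725
  C_32 = −[(0.90)(-0.25) − (-0.45)(-0.35)] = 0.3825
  C_33 = (0.90)(0.80) − (-0.45)(-0.35) = 0.5625
det(I−A) = Σ_j (I−A)_1j·C_1j = (0.90)(0.6175) + (-0.45)(0.3850) + (-0.45)(0.3675) = 0.217125
adj(I−A) = Cᵀ =
  [ 0.6175   0.4950   0.4725]
  [ 0.3850   0.6075   0.3825]
  [ 0.3675   0.3825   0.5625]
(I − A)⁻¹ = adj(I−A) / det(I−A) ≈
  [   2.84398     2.27979     2.17617]
  [   1.77317     2.79793     1.76166]
  [   1.69257     1.76166     2.59067]
The output multiplier for sector j is the column-j sum of the Leontief inverse (I − A)⁻¹ = adj(I−A) / det(I−A).
Column 2 of adj(I−A): (0.4950, 0.6075, 0.3825); det(I−A) = 0.217125.
m_2 = (0.4950 + 0.6075 + 0.3825) / 0.217125 = 1.485 / 0.217125 ≈ 6.8394.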